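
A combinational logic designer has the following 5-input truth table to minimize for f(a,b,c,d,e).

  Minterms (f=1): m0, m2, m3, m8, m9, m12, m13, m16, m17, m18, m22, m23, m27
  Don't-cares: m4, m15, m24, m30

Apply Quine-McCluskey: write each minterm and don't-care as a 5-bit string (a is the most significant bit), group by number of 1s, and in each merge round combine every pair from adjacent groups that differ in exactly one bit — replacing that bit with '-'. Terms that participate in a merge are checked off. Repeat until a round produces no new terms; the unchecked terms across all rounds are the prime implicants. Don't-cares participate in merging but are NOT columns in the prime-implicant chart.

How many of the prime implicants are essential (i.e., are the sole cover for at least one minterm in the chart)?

Round 0: 00000✓ 00010✓ 00011✓ 00100✓ 01000✓ 01001✓ 01100✓ 01101✓ 01111✓ 10000✓ 10001✓ 10010✓ 10110✓ 10111✓ 11000✓ 11011 11110✓
Round 1: -0000✓ -0010✓ -1000✓ 0-000✓ 0-100✓ 00-00✓ 000-0✓ 0001- 01-00✓ 01-01✓ 0100-✓ 011-1 0110-✓ 1-000✓ 1-110 10-10 100-0✓ 1000- 1011-
Round 2: --000 -00-0 0--00 01-0-
PIs = {--000, -00-0, 0--00, 0001-, 01-0-, 011-1, 1-110, 10-10, 1000-, 1011-, 11011}
Coverage chart:
  m0: --000,-00-0,0--00
  m2: -00-0,0001-
  m3: 0001- ←essential
  m8: --000,0--00,01-0-
  m9: 01-0- ←essential
  m12: 0--00,01-0-
  m13: 01-0-,011-1
  m16: --000,-00-0,1000-
  m17: 1000- ←essential
  m18: -00-0,10-10
  m22: 1-110,10-10,1011-
  m23: 1011- ←essential
  m27: 11011 ←essential
Essential: 0001-, 01-0-, 1000-, 1011-, 11011

5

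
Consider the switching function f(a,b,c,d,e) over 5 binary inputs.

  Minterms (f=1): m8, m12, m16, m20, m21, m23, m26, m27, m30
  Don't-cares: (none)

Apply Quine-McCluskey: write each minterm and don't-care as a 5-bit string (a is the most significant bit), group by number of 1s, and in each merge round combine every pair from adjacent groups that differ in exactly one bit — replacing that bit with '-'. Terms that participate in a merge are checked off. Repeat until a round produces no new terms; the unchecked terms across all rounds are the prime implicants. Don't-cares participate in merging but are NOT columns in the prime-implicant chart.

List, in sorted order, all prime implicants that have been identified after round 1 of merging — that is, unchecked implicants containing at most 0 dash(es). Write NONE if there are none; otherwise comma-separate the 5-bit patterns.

NONE

size-2^0 implicants → 01000(✓)  01100(✓)  10000(✓)  10100(✓)  10101(✓)  10111(✓)  11010(✓)  11011(✓)  11110(✓)
size-2^1 implicants → 01-00  10-00  101-1  1010-  11-10  1101-
Unchecked terms (primes): 01-00, 10-00, 101-1, 1010-, 11-10, 1101-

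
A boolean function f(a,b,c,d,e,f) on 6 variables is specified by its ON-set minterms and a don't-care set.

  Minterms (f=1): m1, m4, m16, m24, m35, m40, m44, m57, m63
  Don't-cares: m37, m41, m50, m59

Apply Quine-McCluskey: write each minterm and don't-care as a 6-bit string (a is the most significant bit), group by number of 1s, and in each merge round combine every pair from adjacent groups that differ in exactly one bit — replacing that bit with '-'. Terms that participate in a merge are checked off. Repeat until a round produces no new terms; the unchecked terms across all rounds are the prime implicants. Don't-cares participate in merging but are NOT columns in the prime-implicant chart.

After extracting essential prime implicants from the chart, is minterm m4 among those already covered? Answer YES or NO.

size-2^0 implicants → 000001  000100  010000(✓)  011000(✓)  100011  100101  101000(✓)  101001(✓)  101100(✓)  110010  111001(✓)  111011(✓)  111111(✓)
size-2^1 implicants → 01-000  1-1001  101-00  10100-  111-11  1110-1
Unchecked terms (primes): 000001, 000100, 01-000, 1-1001, 100011, 100101, 101-00, 10100-, 110010, 111-11, 1110-1
Minterm coverage:
  m1 ⊆ 000001 [E]
  m4 ⊆ 000100 [E]
  m16 ⊆ 01-000 [E]
  m24 ⊆ 01-000 [E]
  m35 ⊆ 100011 [E]
  m40 ⊆ 101-00,10100-
  m44 ⊆ 101-00 [E]
  m57 ⊆ 1-1001,1110-1
  m63 ⊆ 111-11 [E]
E = {000001, 000100, 01-000, 100011, 101-00, 111-11}

YES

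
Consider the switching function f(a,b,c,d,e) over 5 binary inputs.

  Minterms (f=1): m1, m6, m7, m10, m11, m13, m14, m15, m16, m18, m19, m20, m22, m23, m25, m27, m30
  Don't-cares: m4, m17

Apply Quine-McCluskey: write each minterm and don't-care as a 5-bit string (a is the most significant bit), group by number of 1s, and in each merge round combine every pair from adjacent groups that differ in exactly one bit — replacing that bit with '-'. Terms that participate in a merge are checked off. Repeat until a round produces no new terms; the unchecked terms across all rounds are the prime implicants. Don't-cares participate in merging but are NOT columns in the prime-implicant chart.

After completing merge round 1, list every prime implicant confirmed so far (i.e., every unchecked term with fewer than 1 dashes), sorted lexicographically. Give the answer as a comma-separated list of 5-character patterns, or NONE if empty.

[col 0] 00001*, 00100*, 00110*, 00111*, 01010*, 01011*, 01101*, 01110*, 01111*, 10000*, 10001*, 10010*, 10011*, 10100*, 10110*, 10111*, 11001*, 11011*, 11110*
[col 1] -0001, -0100*, -0110*, -0111*, -1011, -1110*, 0-110*, 0-111*, 001-0*, 0011-*, 01-10*, 01-11*, 0101-*, 011-1, 0111-*, 1-001*, 1-011*, 1-110*, 10-00*, 10-10*, 10-11*, 100-0*, 100-1*, 1000-*, 1001-*, 101-0*, 1011-*, 110-1*
[col 2] --110, -01-0, -011-, 0-11-, 01-1-, 1-0-1, 10--0, 10-1-, 100--
Prime implicants: --110, -0001, -01-0, -011-, -1011, 0-11-, 01-1-, 011-1, 1-0-1, 10--0, 10-1-, 100--

NONE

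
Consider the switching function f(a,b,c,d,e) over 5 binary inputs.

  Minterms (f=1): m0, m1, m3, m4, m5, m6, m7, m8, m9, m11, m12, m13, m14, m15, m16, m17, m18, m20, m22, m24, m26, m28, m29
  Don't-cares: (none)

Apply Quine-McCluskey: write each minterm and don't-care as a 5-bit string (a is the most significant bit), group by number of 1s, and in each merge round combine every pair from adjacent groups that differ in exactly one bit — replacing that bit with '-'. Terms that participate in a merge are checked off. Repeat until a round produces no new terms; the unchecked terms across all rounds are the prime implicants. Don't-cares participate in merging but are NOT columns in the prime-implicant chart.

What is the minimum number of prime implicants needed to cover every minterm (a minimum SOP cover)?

Round 0: 00000✓ 00001✓ 00011✓ 00100✓ 00101✓ 00110✓ 00111✓ 01000✓ 01001✓ 01011✓ 01100✓ 01101✓ 01110✓ 01111✓ 10000✓ 10001✓ 10010✓ 10100✓ 10110✓ 11000✓ 11010✓ 11100✓ 11101✓
Round 1: -0000✓ -0001✓ -0100✓ -0110✓ -1000✓ -1100✓ -1101✓ 0-000✓ 0-001✓ 0-011✓ 0-100✓ 0-101✓ 0-110✓ 0-111✓ 00-00✓ 00-01✓ 00-11✓ 000-1✓ 0000-✓ 001-0✓ 001-1✓ 0010-✓ 0011-✓ 01-00✓ 01-01✓ 01-11✓ 010-1✓ 0100-✓ 011-0✓ 011-1✓ 0110-✓ 0111-✓ 1-000✓ 1-010✓ 1-100✓ 10-00✓ 10-10✓ 100-0✓ 1000-✓ 101-0✓ 11-00✓ 110-0✓ 1110-✓
Round 2: --000✓ --100✓ -0-00✓ -000- -01-0 -1-00✓ -110- 0--00✓ 0--01✓ 0--11✓ 0-0-1✓ 0-00-✓ 0-1-0✓ 0-1-1✓ 0-10-✓ 0-11-✓ 00--1✓ 00-0-✓ 001--✓ 01--1✓ 01-0-✓ 011--✓ 1--00✓ 1-0-0 10--0
Round 3: ---00 0---1 0--0- 0-1--
PIs = {---00, -000-, -01-0, -110-, 0---1, 0--0-, 0-1--, 1-0-0, 10--0}
Coverage chart:
  m0: ---00,-000-,0--0-
  m1: -000-,0---1,0--0-
  m3: 0---1 ←essential
  m4: ---00,-01-0,0--0-,0-1--
  m5: 0---1,0--0-,0-1--
  m6: -01-0,0-1--
  m7: 0---1,0-1--
  m8: ---00,0--0-
  m9: 0---1,0--0-
  m11: 0---1 ←essential
  m12: ---00,-110-,0--0-,0-1--
  m13: -110-,0---1,0--0-,0-1--
  m14: 0-1-- ←essential
  m15: 0---1,0-1--
  m16: ---00,-000-,1-0-0,10--0
  m17: -000- ←essential
  m18: 1-0-0,10--0
  m20: ---00,-01-0,10--0
  m22: -01-0,10--0
  m24: ---00,1-0-0
  m26: 1-0-0 ←essential
  m28: ---00,-110-
  m29: -110- ←essential
Essential: -000-, -110-, 0---1, 0-1--, 1-0-0
Petrick residual → ---00, -01-0
Min cover (7 terms): d'e' + b'c'd' + b'ce' + bcd' + a'e + a'c + ac'e'

7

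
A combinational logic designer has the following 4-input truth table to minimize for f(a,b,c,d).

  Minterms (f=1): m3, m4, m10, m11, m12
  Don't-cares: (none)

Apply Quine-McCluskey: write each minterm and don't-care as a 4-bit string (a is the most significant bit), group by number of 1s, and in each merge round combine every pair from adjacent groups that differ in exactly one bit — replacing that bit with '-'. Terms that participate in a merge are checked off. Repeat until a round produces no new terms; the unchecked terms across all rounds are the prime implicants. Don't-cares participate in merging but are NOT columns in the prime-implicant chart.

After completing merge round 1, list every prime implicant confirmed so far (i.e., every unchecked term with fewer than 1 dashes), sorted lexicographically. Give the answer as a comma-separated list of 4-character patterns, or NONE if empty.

NONE

[col 0] 0011*, 0100*, 1010*, 1011*, 1100*
[col 1] -011, -100, 101-
Prime implicants: -011, -100, 101-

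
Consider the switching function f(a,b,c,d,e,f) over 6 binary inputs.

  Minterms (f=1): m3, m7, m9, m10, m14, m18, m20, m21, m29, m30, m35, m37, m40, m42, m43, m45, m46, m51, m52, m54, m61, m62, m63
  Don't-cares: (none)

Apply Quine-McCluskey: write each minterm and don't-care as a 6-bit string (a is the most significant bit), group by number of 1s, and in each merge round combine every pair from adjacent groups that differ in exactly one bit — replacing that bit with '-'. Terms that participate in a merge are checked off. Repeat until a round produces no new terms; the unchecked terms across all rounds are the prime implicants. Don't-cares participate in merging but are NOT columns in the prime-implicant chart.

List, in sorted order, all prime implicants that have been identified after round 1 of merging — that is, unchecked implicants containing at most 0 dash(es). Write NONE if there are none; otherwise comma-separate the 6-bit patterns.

Round 0: 000011✓ 000111✓ 001001 001010✓ 001110✓ 010010 010100✓ 010101✓ 011101✓ 011110✓ 100011✓ 100101✓ 101000✓ 101010✓ 101011✓ 101101✓ 101110✓ 110011✓ 110100✓ 110110✓ 111101✓ 111110✓ 111111✓
Round 1: -00011 -01010✓ -01110✓ -10100 -11101 -11110✓ 0-1110✓ 000-11 001-10✓ 01-101 01010- 1-0011 1-1101 1-1110✓ 10-011 10-101 101-10✓ 1010-0 10101- 11-110 1101-0 1111-1 11111-
Round 2: --1110 -01-10
PIs = {--1110, -00011, -01-10, -10100, -11101, 000-11, 001001, 01-101, 010010, 01010-, 1-0011, 1-1101, 10-011, 10-101, 1010-0, 10101-, 11-110, 1101-0, 1111-1, 11111-}

001001, 010010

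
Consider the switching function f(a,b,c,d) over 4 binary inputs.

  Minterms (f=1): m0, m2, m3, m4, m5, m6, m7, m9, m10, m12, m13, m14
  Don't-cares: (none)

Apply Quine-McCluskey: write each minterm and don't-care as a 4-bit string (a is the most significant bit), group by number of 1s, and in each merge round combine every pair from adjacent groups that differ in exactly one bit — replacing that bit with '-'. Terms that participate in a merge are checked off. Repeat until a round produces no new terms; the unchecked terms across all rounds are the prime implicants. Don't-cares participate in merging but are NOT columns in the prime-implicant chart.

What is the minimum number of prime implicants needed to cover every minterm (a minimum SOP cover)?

5

Round 0: 0000✓ 0010✓ 0011✓ 0100✓ 0101✓ 0110✓ 0111✓ 1001✓ 1010✓ 1100✓ 1101✓ 1110✓
Round 1: -010✓ -100✓ -101✓ -110✓ 0-00✓ 0-10✓ 0-11✓ 00-0✓ 001-✓ 01-0✓ 01-1✓ 010-✓ 011-✓ 1-01 1-10✓ 11-0✓ 110-✓
Round 2: --10 -1-0 -10- 0--0 0-1- 01--
PIs = {--10, -1-0, -10-, 0--0, 0-1-, 01--, 1-01}
Coverage chart:
  m0: 0--0 ←essential
  m2: --10,0--0,0-1-
  m3: 0-1- ←essential
  m4: -1-0,-10-,0--0,01--
  m5: -10-,01--
  m6: --10,-1-0,0--0,0-1-,01--
  m7: 0-1-,01--
  m9: 1-01 ←essential
  m10: --10 ←essential
  m12: -1-0,-10-
  m13: -10-,1-01
  m14: --10,-1-0
Essential: --10, 0--0, 0-1-, 1-01
Petrick residual → -10-
Min cover (5 terms): cd' + bc' + a'd' + a'c + ac'd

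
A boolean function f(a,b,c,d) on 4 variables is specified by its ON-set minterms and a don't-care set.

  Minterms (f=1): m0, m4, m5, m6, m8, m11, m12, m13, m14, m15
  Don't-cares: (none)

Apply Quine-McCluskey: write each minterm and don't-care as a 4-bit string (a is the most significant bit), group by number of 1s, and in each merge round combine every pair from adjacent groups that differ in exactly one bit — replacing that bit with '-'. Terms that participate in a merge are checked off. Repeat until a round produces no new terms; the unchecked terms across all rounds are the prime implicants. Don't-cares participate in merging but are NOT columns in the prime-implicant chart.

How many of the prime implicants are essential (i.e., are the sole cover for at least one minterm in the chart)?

4

Round 0: 0000✓ 0100✓ 0101✓ 0110✓ 1000✓ 1011✓ 1100✓ 1101✓ 1110✓ 1111✓
Round 1: -000✓ -100✓ -101✓ -110✓ 0-00✓ 01-0✓ 010-✓ 1-00✓ 1-11 11-0✓ 11-1✓ 110-✓ 111-✓
Round 2: --00 -1-0 -10- 11--
PIs = {--00, -1-0, -10-, 1-11, 11--}
Coverage chart:
  m0: --00 ←essential
  m4: --00,-1-0,-10-
  m5: -10- ←essential
  m6: -1-0 ←essential
  m8: --00 ←essential
  m11: 1-11 ←essential
  m12: --00,-1-0,-10-,11--
  m13: -10-,11--
  m14: -1-0,11--
  m15: 1-11,11--
Essential: --00, -1-0, -10-, 1-11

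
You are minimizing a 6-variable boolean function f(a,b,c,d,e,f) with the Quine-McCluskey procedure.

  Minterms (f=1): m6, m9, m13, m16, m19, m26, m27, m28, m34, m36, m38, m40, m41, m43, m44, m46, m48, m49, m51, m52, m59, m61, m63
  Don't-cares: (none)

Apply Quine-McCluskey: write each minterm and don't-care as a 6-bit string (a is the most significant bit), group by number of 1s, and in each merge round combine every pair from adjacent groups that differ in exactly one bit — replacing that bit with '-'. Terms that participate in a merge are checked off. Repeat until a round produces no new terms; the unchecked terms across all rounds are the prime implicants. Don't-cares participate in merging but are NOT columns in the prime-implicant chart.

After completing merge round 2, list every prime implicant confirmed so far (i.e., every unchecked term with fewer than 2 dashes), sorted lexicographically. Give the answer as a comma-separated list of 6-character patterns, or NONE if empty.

-00110, -01001, -10000, 001-01, 01101-, 011100, 1-0100, 1-1011, 100-10, 101-00, 1010-1, 10100-, 110-00, 1100-1, 11000-, 111-11, 1111-1

size-2^0 implicants → 000110(✓)  001001(✓)  001101(✓)  010000(✓)  010011(✓)  011010(✓)  011011(✓)  011100  100010(✓)  100100(✓)  100110(✓)  101000(✓)  101001(✓)  101011(✓)  101100(✓)  101110(✓)  110000(✓)  110001(✓)  110011(✓)  110100(✓)  111011(✓)  111101(✓)  111111(✓)
size-2^1 implicants → -00110  -01001  -10000  -10011(✓)  -11011(✓)  001-01  01-011(✓)  01101-  1-0100  1-1011  10-100(✓)  10-110(✓)  100-10  1001-0(✓)  101-00  1010-1  10100-  1011-0(✓)  11-011(✓)  110-00  1100-1  11000-  111-11  1111-1
size-2^2 implicants → -1-011  10-1-0
Unchecked terms (primes): -00110, -01001, -1-011, -10000, 001-01, 01101-, 011100, 1-0100, 1-1011, 10-1-0, 100-10, 101-00, 1010-1, 10100-, 110-00, 1100-1, 11000-, 111-11, 1111-1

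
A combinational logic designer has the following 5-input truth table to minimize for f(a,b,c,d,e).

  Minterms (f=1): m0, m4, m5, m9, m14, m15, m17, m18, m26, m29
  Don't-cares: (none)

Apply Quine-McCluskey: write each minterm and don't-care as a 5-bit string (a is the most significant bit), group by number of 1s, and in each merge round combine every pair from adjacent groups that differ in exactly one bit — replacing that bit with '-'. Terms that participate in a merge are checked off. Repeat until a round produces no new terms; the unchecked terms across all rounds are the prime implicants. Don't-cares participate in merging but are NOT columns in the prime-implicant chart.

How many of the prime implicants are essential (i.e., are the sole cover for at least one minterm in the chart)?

7

Round 0: 00000✓ 00100✓ 00101✓ 01001 01110✓ 01111✓ 10001 10010✓ 11010✓ 11101
Round 1: 00-00 0010- 0111- 1-010
PIs = {00-00, 0010-, 01001, 0111-, 1-010, 10001, 11101}
Coverage chart:
  m0: 00-00 ←essential
  m4: 00-00,0010-
  m5: 0010- ←essential
  m9: 01001 ←essential
  m14: 0111- ←essential
  m15: 0111- ←essential
  m17: 10001 ←essential
  m18: 1-010 ←essential
  m26: 1-010 ←essential
  m29: 11101 ←essential
Essential: 00-00, 0010-, 01001, 0111-, 1-010, 10001, 11101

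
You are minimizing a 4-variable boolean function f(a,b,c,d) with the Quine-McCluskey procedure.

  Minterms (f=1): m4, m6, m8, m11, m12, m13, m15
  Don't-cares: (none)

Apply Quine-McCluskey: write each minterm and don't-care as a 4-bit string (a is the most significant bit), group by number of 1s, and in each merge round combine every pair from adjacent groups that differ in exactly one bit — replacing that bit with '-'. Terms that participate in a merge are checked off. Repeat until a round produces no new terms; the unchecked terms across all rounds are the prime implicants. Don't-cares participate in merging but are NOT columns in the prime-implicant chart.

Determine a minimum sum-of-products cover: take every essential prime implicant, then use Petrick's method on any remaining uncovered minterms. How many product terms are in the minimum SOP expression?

4

size-2^0 implicants → 0100(✓)  0110(✓)  1000(✓)  1011(✓)  1100(✓)  1101(✓)  1111(✓)
size-2^1 implicants → -100  01-0  1-00  1-11  11-1  110-
Unchecked terms (primes): -100, 01-0, 1-00, 1-11, 11-1, 110-
Minterm coverage:
  m4 ⊆ -100,01-0
  m6 ⊆ 01-0 [E]
  m8 ⊆ 1-00 [E]
  m11 ⊆ 1-11 [E]
  m12 ⊆ -100,1-00,110-
  m13 ⊆ 11-1,110-
  m15 ⊆ 1-11,11-1
E = {01-0, 1-00, 1-11}
Petrick residual → 11-1
Cover = a'bd' + ac'd' + acd + abd  |cover|=4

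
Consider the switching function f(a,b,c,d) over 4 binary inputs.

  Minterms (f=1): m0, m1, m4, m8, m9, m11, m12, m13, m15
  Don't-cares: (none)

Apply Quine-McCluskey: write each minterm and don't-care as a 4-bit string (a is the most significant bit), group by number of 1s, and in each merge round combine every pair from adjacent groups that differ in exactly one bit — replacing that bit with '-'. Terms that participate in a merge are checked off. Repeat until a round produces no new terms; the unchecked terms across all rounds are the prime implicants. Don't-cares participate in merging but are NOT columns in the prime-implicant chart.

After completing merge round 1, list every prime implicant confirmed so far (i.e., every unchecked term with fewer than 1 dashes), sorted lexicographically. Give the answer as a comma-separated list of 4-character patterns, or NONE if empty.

Round 0: 0000✓ 0001✓ 0100✓ 1000✓ 1001✓ 1011✓ 1100✓ 1101✓ 1111✓
Round 1: -000✓ -001✓ -100✓ 0-00✓ 000-✓ 1-00✓ 1-01✓ 1-11✓ 10-1✓ 100-✓ 11-1✓ 110-✓
Round 2: --00 -00- 1--1 1-0-
PIs = {--00, -00-, 1--1, 1-0-}

NONE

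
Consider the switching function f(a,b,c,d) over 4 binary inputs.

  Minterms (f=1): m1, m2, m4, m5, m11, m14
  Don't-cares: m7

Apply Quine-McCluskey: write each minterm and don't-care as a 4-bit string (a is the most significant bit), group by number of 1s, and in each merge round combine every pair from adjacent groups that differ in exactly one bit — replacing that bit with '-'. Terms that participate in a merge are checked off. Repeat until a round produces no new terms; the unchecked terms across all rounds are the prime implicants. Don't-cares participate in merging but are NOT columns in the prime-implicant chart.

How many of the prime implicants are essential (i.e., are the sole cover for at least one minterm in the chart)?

size-2^0 implicants → 0001(✓)  0010  0100(✓)  0101(✓)  0111(✓)  1011  1110
size-2^1 implicants → 0-01  01-1  010-
Unchecked terms (primes): 0-01, 0010, 01-1, 010-, 1011, 1110
Minterm coverage:
  m1 ⊆ 0-01 [E]
  m2 ⊆ 0010 [E]
  m4 ⊆ 010- [E]
  m5 ⊆ 0-01,01-1,010-
  m11 ⊆ 1011 [E]
  m14 ⊆ 1110 [E]
E = {0-01, 0010, 010-, 1011, 1110}

5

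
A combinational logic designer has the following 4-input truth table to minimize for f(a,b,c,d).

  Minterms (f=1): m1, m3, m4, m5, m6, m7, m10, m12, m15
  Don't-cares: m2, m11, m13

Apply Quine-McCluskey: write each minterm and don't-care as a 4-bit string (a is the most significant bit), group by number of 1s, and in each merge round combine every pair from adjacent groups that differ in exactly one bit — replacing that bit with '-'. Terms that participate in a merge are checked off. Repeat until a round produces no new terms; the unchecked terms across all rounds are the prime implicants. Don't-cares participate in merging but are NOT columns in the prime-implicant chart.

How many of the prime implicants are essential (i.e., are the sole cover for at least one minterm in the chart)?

size-2^0 implicants → 0001(✓)  0010(✓)  0011(✓)  0100(✓)  0101(✓)  0110(✓)  0111(✓)  1010(✓)  1011(✓)  1100(✓)  1101(✓)  1111(✓)
size-2^1 implicants → -010(✓)  -011(✓)  -100(✓)  -101(✓)  -111(✓)  0-01(✓)  0-10(✓)  0-11(✓)  00-1(✓)  001-(✓)  01-0(✓)  01-1(✓)  010-(✓)  011-(✓)  1-11(✓)  101-(✓)  11-1(✓)  110-(✓)
size-2^2 implicants → --11  -01-  -1-1  -10-  0--1  0-1-  01--
Unchecked terms (primes): --11, -01-, -1-1, -10-, 0--1, 0-1-, 01--
Minterm coverage:
  m1 ⊆ 0--1 [E]
  m3 ⊆ --11,-01-,0--1,0-1-
  m4 ⊆ -10-,01--
  m5 ⊆ -1-1,-10-,0--1,01--
  m6 ⊆ 0-1-,01--
  m7 ⊆ --11,-1-1,0--1,0-1-,01--
  m10 ⊆ -01- [E]
  m12 ⊆ -10- [E]
  m15 ⊆ --11,-1-1
E = {-01-, -10-, 0--1}

3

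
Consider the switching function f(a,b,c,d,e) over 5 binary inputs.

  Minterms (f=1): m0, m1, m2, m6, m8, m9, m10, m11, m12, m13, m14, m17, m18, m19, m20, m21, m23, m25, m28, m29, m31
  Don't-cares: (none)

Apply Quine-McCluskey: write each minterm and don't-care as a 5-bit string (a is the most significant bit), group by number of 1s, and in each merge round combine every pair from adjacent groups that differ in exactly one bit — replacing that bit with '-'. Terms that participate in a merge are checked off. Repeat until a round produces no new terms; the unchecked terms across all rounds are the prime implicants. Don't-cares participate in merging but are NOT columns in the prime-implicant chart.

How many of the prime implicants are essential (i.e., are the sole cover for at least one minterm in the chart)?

size-2^0 implicants → 00000(✓)  00001(✓)  00010(✓)  00110(✓)  01000(✓)  01001(✓)  01010(✓)  01011(✓)  01100(✓)  01101(✓)  01110(✓)  10001(✓)  10010(✓)  10011(✓)  10100(✓)  10101(✓)  10111(✓)  11001(✓)  11100(✓)  11101(✓)  11111(✓)
size-2^1 implicants → -0001(✓)  -0010  -1001(✓)  -1100(✓)  -1101(✓)  0-000(✓)  0-001(✓)  0-010(✓)  0-110(✓)  00-10(✓)  000-0(✓)  0000-(✓)  01-00(✓)  01-01(✓)  01-10(✓)  010-0(✓)  010-1(✓)  0100-(✓)  0101-(✓)  011-0(✓)  0110-(✓)  1-001(✓)  1-100(✓)  1-101(✓)  1-111(✓)  10-01(✓)  10-11(✓)  100-1(✓)  1001-  101-1(✓)  1010-(✓)  11-01(✓)  111-1(✓)  1110-(✓)
size-2^2 implicants → --001  -1-01  -110-  0--10  0-0-0  0-00-  01--0  01-0-  010--  1--01  1-1-1  1-10-  10--1
Unchecked terms (primes): --001, -0010, -1-01, -110-, 0--10, 0-0-0, 0-00-, 01--0, 01-0-, 010--, 1--01, 1-1-1, 1-10-, 10--1, 1001-
Minterm coverage:
  m0 ⊆ 0-0-0,0-00-
  m1 ⊆ --001,0-00-
  m2 ⊆ -0010,0--10,0-0-0
  m6 ⊆ 0--10 [E]
  m8 ⊆ 0-0-0,0-00-,01--0,01-0-,010--
  m9 ⊆ --001,-1-01,0-00-,01-0-,010--
  m10 ⊆ 0--10,0-0-0,01--0,010--
  m11 ⊆ 010-- [E]
  m12 ⊆ -110-,01--0,01-0-
  m13 ⊆ -1-01,-110-,01-0-
  m14 ⊆ 0--10,01--0
  m17 ⊆ --001,1--01,10--1
  m18 ⊆ -0010,1001-
  m19 ⊆ 10--1,1001-
  m20 ⊆ 1-10- [E]
  m21 ⊆ 1--01,1-1-1,1-10-,10--1
  m23 ⊆ 1-1-1,10--1
  m25 ⊆ --001,-1-01,1--01
  m28 ⊆ -110-,1-10-
  m29 ⊆ -1-01,-110-,1--01,1-1-1,1-10-
  m31 ⊆ 1-1-1 [E]
E = {0--10, 010--, 1-1-1, 1-10-}

4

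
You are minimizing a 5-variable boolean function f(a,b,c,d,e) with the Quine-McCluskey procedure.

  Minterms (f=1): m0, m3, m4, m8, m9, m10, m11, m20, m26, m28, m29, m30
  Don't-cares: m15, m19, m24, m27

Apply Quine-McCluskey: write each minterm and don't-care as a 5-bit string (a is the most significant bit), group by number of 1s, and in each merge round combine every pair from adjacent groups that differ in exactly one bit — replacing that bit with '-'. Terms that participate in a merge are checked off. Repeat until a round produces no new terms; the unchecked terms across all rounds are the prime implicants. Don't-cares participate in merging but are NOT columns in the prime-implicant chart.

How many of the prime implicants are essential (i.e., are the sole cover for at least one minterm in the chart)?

4

Round 0: 00000✓ 00011✓ 00100✓ 01000✓ 01001✓ 01010✓ 01011✓ 01111✓ 10011✓ 10100✓ 11000✓ 11010✓ 11011✓ 11100✓ 11101✓ 11110✓
Round 1: -0011✓ -0100 -1000✓ -1010✓ -1011✓ 0-000 0-011✓ 00-00 01-11 010-0✓ 010-1✓ 0100-✓ 0101-✓ 1-011✓ 1-100 11-00✓ 11-10✓ 110-0✓ 1101-✓ 111-0✓ 1110-
Round 2: --011 -10-0 -101- 010-- 11--0
PIs = {--011, -0100, -10-0, -101-, 0-000, 00-00, 01-11, 010--, 1-100, 11--0, 1110-}
Coverage chart:
  m0: 0-000,00-00
  m3: --011 ←essential
  m4: -0100,00-00
  m8: -10-0,0-000,010--
  m9: 010-- ←essential
  m10: -10-0,-101-,010--
  m11: --011,-101-,01-11,010--
  m20: -0100,1-100
  m26: -10-0,-101-,11--0
  m28: 1-100,11--0,1110-
  m29: 1110- ←essential
  m30: 11--0 ←essential
Essential: --011, 010--, 11--0, 1110-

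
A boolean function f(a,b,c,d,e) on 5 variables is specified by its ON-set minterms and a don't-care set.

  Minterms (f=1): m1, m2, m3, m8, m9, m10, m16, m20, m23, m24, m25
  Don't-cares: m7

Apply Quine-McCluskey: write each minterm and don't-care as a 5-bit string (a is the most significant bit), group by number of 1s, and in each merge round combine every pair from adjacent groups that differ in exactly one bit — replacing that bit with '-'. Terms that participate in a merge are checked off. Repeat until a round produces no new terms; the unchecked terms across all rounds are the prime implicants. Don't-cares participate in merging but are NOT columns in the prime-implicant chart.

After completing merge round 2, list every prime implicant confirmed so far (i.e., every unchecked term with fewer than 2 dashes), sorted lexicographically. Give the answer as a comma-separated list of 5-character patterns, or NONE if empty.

size-2^0 implicants → 00001(✓)  00010(✓)  00011(✓)  00111(✓)  01000(✓)  01001(✓)  01010(✓)  10000(✓)  10100(✓)  10111(✓)  11000(✓)  11001(✓)
size-2^1 implicants → -0111  -1000(✓)  -1001(✓)  0-001  0-010  00-11  000-1  0001-  010-0  0100-(✓)  1-000  10-00  1100-(✓)
size-2^2 implicants → -100-
Unchecked terms (primes): -0111, -100-, 0-001, 0-010, 00-11, 000-1, 0001-, 010-0, 1-000, 10-00

-0111, 0-001, 0-010, 00-11, 000-1, 0001-, 010-0, 1-000, 10-00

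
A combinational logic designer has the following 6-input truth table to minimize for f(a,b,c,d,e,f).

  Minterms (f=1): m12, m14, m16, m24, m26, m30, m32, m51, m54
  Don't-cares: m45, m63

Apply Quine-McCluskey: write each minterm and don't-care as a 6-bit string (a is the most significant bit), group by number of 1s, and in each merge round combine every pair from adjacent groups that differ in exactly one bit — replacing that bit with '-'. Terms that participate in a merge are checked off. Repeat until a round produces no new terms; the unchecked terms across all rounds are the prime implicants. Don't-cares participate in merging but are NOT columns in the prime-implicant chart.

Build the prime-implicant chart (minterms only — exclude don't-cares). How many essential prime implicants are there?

5

[col 0] 001100*, 001110*, 010000*, 011000*, 011010*, 011110*, 100000, 101101, 110011, 110110, 111111
[col 1] 0-1110, 0011-0, 01-000, 011-10, 0110-0
Prime implicants: 0-1110, 0011-0, 01-000, 011-10, 0110-0, 100000, 101101, 110011, 110110, 111111
PI chart (minterm → PIs covering it):
  12 | 0011-0  (sole → essential)
  14 | 0-1110,0011-0
  16 | 01-000  (sole → essential)
  24 | 01-000,0110-0
  26 | 011-10,0110-0
  30 | 0-1110,011-10
  32 | 100000  (sole → essential)
  51 | 110011  (sole → essential)
  54 | 110110  (sole → essential)
Essential prime implicants: 0011-0, 01-000, 100000, 110011, 110110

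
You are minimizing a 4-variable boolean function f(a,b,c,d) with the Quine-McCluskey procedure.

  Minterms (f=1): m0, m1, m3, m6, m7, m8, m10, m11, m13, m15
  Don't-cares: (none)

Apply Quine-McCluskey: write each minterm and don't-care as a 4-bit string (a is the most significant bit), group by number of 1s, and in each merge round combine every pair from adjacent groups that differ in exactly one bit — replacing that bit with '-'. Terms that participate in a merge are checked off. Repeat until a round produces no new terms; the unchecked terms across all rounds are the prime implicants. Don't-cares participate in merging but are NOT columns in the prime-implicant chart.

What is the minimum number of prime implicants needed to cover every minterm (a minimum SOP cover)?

5

Round 0: 0000✓ 0001✓ 0011✓ 0110✓ 0111✓ 1000✓ 1010✓ 1011✓ 1101✓ 1111✓
Round 1: -000 -011✓ -111✓ 0-11✓ 00-1 000- 011- 1-11✓ 10-0 101- 11-1
Round 2: --11
PIs = {--11, -000, 00-1, 000-, 011-, 10-0, 101-, 11-1}
Coverage chart:
  m0: -000,000-
  m1: 00-1,000-
  m3: --11,00-1
  m6: 011- ←essential
  m7: --11,011-
  m8: -000,10-0
  m10: 10-0,101-
  m11: --11,101-
  m13: 11-1 ←essential
  m15: --11,11-1
Essential: 011-, 11-1
Petrick residual → --11, 000-, 10-0
Min cover (5 terms): cd + a'b'c' + a'bc + ab'd' + abd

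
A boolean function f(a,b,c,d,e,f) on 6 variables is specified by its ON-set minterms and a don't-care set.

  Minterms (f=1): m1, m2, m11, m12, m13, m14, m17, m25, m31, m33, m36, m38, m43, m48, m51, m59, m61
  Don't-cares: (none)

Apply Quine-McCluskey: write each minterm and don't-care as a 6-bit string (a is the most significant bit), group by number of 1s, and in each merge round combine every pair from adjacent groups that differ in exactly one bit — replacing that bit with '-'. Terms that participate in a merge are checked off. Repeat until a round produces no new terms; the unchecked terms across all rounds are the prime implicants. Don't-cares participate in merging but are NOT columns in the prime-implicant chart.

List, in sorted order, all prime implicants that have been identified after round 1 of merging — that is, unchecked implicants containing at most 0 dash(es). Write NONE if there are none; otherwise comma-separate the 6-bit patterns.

Round 0: 000001✓ 000010 001011✓ 001100✓ 001101✓ 001110✓ 010001✓ 011001✓ 011111 100001✓ 100100✓ 100110✓ 101011✓ 110000 110011✓ 111011✓ 111101
Round 1: -00001 -01011 0-0001 0011-0 00110- 01-001 1-1011 1001-0 11-011
PIs = {-00001, -01011, 0-0001, 000010, 0011-0, 00110-, 01-001, 011111, 1-1011, 1001-0, 11-011, 110000, 111101}

000010, 011111, 110000, 111101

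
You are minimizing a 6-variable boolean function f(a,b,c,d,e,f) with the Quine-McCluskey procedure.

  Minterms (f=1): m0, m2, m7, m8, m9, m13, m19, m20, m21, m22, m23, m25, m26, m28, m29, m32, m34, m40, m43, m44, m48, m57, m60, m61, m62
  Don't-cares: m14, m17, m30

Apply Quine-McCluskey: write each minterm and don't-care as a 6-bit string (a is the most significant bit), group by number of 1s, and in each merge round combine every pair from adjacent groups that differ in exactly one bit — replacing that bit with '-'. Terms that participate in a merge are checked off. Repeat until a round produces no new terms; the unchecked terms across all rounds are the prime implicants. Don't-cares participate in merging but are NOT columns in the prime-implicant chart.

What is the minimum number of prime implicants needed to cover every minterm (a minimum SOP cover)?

12

size-2^0 implicants → 000000(✓)  000010(✓)  000111(✓)  001000(✓)  001001(✓)  001101(✓)  001110(✓)  010001(✓)  010011(✓)  010100(✓)  010101(✓)  010110(✓)  010111(✓)  011001(✓)  011010(✓)  011100(✓)  011101(✓)  011110(✓)  100000(✓)  100010(✓)  101000(✓)  101011  101100(✓)  110000(✓)  111001(✓)  111100(✓)  111101(✓)  111110(✓)
size-2^1 implicants → -00000(✓)  -00010(✓)  -01000(✓)  -11001(✓)  -11100(✓)  -11101(✓)  -11110(✓)  0-0111  0-1001(✓)  0-1101(✓)  0-1110  00-000(✓)  0000-0(✓)  001-01(✓)  00100-  01-001(✓)  01-100(✓)  01-101(✓)  01-110(✓)  010-01(✓)  010-11(✓)  0100-1(✓)  0101-0(✓)  0101-1(✓)  01010-(✓)  01011-(✓)  011-01(✓)  011-10  0111-0(✓)  01110-(✓)  1-0000  1-1100  10-000(✓)  1000-0(✓)  101-00  111-01(✓)  1111-0(✓)  11110-(✓)
size-2^2 implicants → -0-000  -000-0  -11-01  -111-0  -1110-  0-1-01  01--01  01-1-0  01-10-  010--1  0101--
Unchecked terms (primes): -0-000, -000-0, -11-01, -111-0, -1110-, 0-0111, 0-1-01, 0-1110, 00100-, 01--01, 01-1-0, 01-10-, 010--1, 0101--, 011-10, 1-0000, 1-1100, 101-00, 101011
Minterm coverage:
  m0 ⊆ -0-000,-000-0
  m2 ⊆ -000-0 [E]
  m7 ⊆ 0-0111 [E]
  m8 ⊆ -0-000,00100-
  m9 ⊆ 0-1-01,00100-
  m13 ⊆ 0-1-01 [E]
  m19 ⊆ 010--1 [E]
  m20 ⊆ 01-1-0,01-10-,0101--
  m21 ⊆ 01--01,01-10-,010--1,0101--
  m22 ⊆ 01-1-0,0101--
  m23 ⊆ 0-0111,010--1,0101--
  m25 ⊆ -11-01,0-1-01,01--01
  m26 ⊆ 011-10 [E]
  m28 ⊆ -111-0,-1110-,01-1-0,01-10-
  m29 ⊆ -11-01,-1110-,0-1-01,01--01,01-10-
  m32 ⊆ -0-000,-000-0,1-0000
  m34 ⊆ -000-0 [E]
  m40 ⊆ -0-000,101-00
  m43 ⊆ 101011 [E]
  m44 ⊆ 1-1100,101-00
  m48 ⊆ 1-0000 [E]
  m57 ⊆ -11-01 [E]
  m60 ⊆ -111-0,-1110-,1-1100
  m61 ⊆ -11-01,-1110-
  m62 ⊆ -111-0 [E]
E = {-000-0, -11-01, -111-0, 0-0111, 0-1-01, 010--1, 011-10, 1-0000, 101011}
Petrick residual → -0-000, 01-1-0, 1-1100
Cover = b'd'e'f' + b'c'd'f' + bce'f + bcdf' + a'c'def + a'ce'f + a'bdf' + a'bc'f + a'bcef' + ac'd'e'f' + acde'f' + ab'cd'ef  |cover|=12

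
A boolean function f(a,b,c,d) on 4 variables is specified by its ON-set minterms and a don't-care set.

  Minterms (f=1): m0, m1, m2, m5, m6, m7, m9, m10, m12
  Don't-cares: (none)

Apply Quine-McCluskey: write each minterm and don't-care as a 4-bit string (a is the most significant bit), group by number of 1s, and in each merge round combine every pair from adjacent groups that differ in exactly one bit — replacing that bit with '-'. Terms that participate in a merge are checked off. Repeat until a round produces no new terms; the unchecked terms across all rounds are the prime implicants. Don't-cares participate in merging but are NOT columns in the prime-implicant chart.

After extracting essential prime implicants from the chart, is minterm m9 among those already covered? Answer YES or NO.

YES

size-2^0 implicants → 0000(✓)  0001(✓)  0010(✓)  0101(✓)  0110(✓)  0111(✓)  1001(✓)  1010(✓)  1100
size-2^1 implicants → -001  -010  0-01  0-10  00-0  000-  01-1  011-
Unchecked terms (primes): -001, -010, 0-01, 0-10, 00-0, 000-, 01-1, 011-, 1100
Minterm coverage:
  m0 ⊆ 00-0,000-
  m1 ⊆ -001,0-01,000-
  m2 ⊆ -010,0-10,00-0
  m5 ⊆ 0-01,01-1
  m6 ⊆ 0-10,011-
  m7 ⊆ 01-1,011-
  m9 ⊆ -001 [E]
  m10 ⊆ -010 [E]
  m12 ⊆ 1100 [E]
E = {-001, -010, 1100}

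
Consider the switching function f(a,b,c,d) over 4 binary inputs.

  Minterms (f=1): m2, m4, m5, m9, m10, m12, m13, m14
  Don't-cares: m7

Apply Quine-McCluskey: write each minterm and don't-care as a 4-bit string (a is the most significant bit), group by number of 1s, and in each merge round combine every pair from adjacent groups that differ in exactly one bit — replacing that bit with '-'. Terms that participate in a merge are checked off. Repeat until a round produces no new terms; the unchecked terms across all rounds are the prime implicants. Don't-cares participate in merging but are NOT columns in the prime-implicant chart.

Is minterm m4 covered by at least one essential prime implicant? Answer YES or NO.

size-2^0 implicants → 0010(✓)  0100(✓)  0101(✓)  0111(✓)  1001(✓)  1010(✓)  1100(✓)  1101(✓)  1110(✓)
size-2^1 implicants → -010  -100(✓)  -101(✓)  01-1  010-(✓)  1-01  1-10  11-0  110-(✓)
size-2^2 implicants → -10-
Unchecked terms (primes): -010, -10-, 01-1, 1-01, 1-10, 11-0
Minterm coverage:
  m2 ⊆ -010 [E]
  m4 ⊆ -10- [E]
  m5 ⊆ -10-,01-1
  m9 ⊆ 1-01 [E]
  m10 ⊆ -010,1-10
  m12 ⊆ -10-,11-0
  m13 ⊆ -10-,1-01
  m14 ⊆ 1-10,11-0
E = {-010, -10-, 1-01}

YES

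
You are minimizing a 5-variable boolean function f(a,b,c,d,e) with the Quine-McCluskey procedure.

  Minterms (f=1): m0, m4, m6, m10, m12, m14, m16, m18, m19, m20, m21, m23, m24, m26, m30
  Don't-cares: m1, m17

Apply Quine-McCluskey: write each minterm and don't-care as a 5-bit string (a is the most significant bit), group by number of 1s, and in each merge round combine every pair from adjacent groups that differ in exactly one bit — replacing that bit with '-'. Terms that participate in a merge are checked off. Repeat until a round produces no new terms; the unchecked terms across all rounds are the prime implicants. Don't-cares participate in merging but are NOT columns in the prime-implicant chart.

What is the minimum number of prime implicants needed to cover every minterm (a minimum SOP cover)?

5

size-2^0 implicants → 00000(✓)  00001(✓)  00100(✓)  00110(✓)  01010(✓)  01100(✓)  01110(✓)  10000(✓)  10001(✓)  10010(✓)  10011(✓)  10100(✓)  10101(✓)  10111(✓)  11000(✓)  11010(✓)  11110(✓)
size-2^1 implicants → -0000(✓)  -0001(✓)  -0100(✓)  -1010(✓)  -1110(✓)  0-100(✓)  0-110(✓)  00-00(✓)  0000-(✓)  001-0(✓)  01-10(✓)  011-0(✓)  1-000(✓)  1-010(✓)  10-00(✓)  10-01(✓)  10-11(✓)  100-0(✓)  100-1(✓)  1000-(✓)  1001-(✓)  101-1(✓)  1010-(✓)  11-10(✓)  110-0(✓)
size-2^2 implicants → -0-00  -000-  -1-10  0-1-0  1-0-0  10--1  10-0-  100--
Unchecked terms (primes): -0-00, -000-, -1-10, 0-1-0, 1-0-0, 10--1, 10-0-, 100--
Minterm coverage:
  m0 ⊆ -0-00,-000-
  m4 ⊆ -0-00,0-1-0
  m6 ⊆ 0-1-0 [E]
  m10 ⊆ -1-10 [E]
  m12 ⊆ 0-1-0 [E]
  m14 ⊆ -1-10,0-1-0
  m16 ⊆ -0-00,-000-,1-0-0,10-0-,100--
  m18 ⊆ 1-0-0,100--
  m19 ⊆ 10--1,100--
  m20 ⊆ -0-00,10-0-
  m21 ⊆ 10--1,10-0-
  m23 ⊆ 10--1 [E]
  m24 ⊆ 1-0-0 [E]
  m26 ⊆ -1-10,1-0-0
  m30 ⊆ -1-10 [E]
E = {-1-10, 0-1-0, 1-0-0, 10--1}
Petrick residual → -0-00
Cover = b'd'e' + bde' + a'ce' + ac'e' + ab'e  |cover|=5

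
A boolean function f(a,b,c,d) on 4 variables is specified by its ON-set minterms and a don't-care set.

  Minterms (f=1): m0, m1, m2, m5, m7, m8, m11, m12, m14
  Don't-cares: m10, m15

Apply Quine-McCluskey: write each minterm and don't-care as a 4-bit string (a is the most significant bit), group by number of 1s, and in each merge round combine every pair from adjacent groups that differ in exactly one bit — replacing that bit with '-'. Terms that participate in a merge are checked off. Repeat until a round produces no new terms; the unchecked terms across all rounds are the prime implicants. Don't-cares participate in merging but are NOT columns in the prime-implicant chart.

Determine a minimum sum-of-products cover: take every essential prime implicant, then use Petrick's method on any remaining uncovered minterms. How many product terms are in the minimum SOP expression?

size-2^0 implicants → 0000(✓)  0001(✓)  0010(✓)  0101(✓)  0111(✓)  1000(✓)  1010(✓)  1011(✓)  1100(✓)  1110(✓)  1111(✓)
size-2^1 implicants → -000(✓)  -010(✓)  -111  0-01  00-0(✓)  000-  01-1  1-00(✓)  1-10(✓)  1-11(✓)  10-0(✓)  101-(✓)  11-0(✓)  111-(✓)
size-2^2 implicants → -0-0  1--0  1-1-
Unchecked terms (primes): -0-0, -111, 0-01, 000-, 01-1, 1--0, 1-1-
Minterm coverage:
  m0 ⊆ -0-0,000-
  m1 ⊆ 0-01,000-
  m2 ⊆ -0-0 [E]
  m5 ⊆ 0-01,01-1
  m7 ⊆ -111,01-1
  m8 ⊆ -0-0,1--0
  m11 ⊆ 1-1- [E]
  m12 ⊆ 1--0 [E]
  m14 ⊆ 1--0,1-1-
E = {-0-0, 1--0, 1-1-}
Petrick residual → -111, 0-01
Cover = b'd' + bcd + a'c'd + ad' + ac  |cover|=5

5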